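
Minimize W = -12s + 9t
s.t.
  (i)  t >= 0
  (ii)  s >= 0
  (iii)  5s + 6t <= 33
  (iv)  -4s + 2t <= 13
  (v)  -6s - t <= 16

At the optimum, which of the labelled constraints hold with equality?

(i) and (iii)

Extreme points and W = -12s + 9t:
  (0, 0) → W = 0
  (33/5, 0) → W = -396/5
  (0, 11/2) → W = 99/2

The minimum is at (33/5, 0). Substituting into each constraint, equality holds for (i) and (iii); the remaining constraints have slack.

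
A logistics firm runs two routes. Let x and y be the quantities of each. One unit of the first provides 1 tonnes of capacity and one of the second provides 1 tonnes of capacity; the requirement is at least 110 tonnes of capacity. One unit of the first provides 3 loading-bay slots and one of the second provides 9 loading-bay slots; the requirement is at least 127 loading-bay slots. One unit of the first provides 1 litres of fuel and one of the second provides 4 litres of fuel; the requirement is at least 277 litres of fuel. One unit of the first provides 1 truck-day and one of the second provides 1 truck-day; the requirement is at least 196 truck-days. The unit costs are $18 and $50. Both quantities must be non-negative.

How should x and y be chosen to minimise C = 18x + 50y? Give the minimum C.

Corner points and C = 18x + 50y:
  (0, 196) → C = 9800
  (277, 0) → C = 4986
  (169, 27) → C = 4392
The feasible region is unbounded (it extends along (0, 1), (1, 0)), but C strictly increases along every unbounded feasible direction, so there is no improving ray and the minimum is attained at a vertex.

The optimum lies where x + 4y = 277 and x + y = 196.
Solving simultaneously gives x = 169, y = 27.

x = 169, y = 27, minimum C = 4392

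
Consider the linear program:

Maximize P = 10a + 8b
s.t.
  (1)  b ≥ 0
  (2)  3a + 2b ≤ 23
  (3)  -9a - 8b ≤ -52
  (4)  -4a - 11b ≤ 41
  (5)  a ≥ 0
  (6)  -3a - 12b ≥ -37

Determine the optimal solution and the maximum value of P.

Extreme points and P = 10a + 8b:
  (23/3, 0) → P = 230/3
  (52/9, 0) → P = 520/9
  (101/15, 7/5) → P = 1178/15
  (82/21, 59/28) → P = 1174/21

At the optimal vertex, 3a + 2b = 23 and -3a - 12b = -37.
Solving simultaneously gives a = 101/15, b = 7/5.

a = 101/15, b = 7/5, maximum P = 1178/15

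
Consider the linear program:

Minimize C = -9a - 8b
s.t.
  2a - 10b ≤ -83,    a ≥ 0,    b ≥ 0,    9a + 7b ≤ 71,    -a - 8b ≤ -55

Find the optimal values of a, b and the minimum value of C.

a = 0, b = 71/7, minimum C = -568/7

Extreme points and C = -9a - 8b:
  (0, 83/10) → C = -332/5
  (129/104, 889/104) → C = -8273/104
  (0, 71/7) → C = -568/7

At the optimal vertex, a = 0 and 9a + 7b = 71.
Solving simultaneously gives a = 0, b = 71/7.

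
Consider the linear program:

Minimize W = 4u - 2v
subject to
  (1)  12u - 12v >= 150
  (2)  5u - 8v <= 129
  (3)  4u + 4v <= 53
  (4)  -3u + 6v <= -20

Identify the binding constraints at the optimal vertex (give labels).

(1) and (2)

Extreme points and W = 4u - 2v:
  (-29/3, -133/6) → W = 17/3
  (103/8, 3/8) → W = 203/4
  (235/13, -251/52) → W = 2131/26

The minimum is at (-29/3, -133/6). Substituting into each constraint, equality holds for (1) and (2); the remaining constraints have slack.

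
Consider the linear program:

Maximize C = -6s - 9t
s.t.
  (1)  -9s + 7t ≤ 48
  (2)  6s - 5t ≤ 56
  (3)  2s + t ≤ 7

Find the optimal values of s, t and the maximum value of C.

Corner points and C = -6s - 9t:
  (-632/3, -264) → C = 3640
  (1/23, 159/23) → C = -1437/23
  (91/16, -35/8) → C = 21/4

s = -632/3, t = -264, maximum C = 3640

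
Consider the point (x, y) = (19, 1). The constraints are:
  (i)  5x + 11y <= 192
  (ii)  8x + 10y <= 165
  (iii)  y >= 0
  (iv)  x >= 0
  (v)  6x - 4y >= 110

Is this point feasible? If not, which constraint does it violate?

feasible

(i): 106 ≤ 192 ✓
(ii): 162 ≤ 165 ✓
(iii): 1 ≥ 0 ✓
(iv): 19 ≥ 0 ✓
(v): 110 ≥ 110 ✓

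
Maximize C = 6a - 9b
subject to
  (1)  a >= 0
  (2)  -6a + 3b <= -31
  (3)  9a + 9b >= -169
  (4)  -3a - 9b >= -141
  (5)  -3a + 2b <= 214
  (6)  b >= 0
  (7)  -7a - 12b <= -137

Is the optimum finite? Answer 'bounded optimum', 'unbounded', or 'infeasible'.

Feasible corners and C = 6a - 9b:
  (78/7, 251/21) → C = -285/7
  (261/31, 605/93) → C = -249/31
  (47, 0) → C = 282
  (137/7, 0) → C = 822/7
The feasible region has finitely many vertices and no improving ray; the maximum is 282 at (47, 0).

bounded optimum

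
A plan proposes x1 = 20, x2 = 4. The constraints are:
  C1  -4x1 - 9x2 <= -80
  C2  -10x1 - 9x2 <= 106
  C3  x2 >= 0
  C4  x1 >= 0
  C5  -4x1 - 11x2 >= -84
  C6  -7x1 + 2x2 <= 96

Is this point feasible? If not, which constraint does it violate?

not feasible — violates C5

Constraint C5: -4x1 - 11x2 = -124, which is not ≥ -84. All other constraints are satisfied.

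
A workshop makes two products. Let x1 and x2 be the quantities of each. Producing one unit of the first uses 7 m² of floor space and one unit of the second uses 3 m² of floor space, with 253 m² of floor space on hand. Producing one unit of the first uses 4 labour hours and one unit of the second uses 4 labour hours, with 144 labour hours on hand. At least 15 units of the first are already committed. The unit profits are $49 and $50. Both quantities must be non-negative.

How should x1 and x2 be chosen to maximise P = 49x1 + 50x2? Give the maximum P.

x1 = 15, x2 = 21, maximum P = 1785

Feasible corners and P = 49x1 + 50x2:
  (36, 0) → P = 1764
  (15, 0) → P = 735
  (15, 21) → P = 1785

The optimum lies where 4x1 + 4x2 = 144 and x1 = 15.
Solving simultaneously gives x1 = 15, x2 = 21.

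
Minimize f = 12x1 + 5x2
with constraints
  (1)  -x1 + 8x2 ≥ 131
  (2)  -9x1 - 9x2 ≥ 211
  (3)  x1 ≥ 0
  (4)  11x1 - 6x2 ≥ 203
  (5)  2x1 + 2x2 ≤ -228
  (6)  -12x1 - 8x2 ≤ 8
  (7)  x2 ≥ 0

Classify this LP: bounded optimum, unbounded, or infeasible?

The boundaries -12x1 - 8x2 = 8 and x2 = 0 meet at (-2/3, 0), but that point violates -x1 + 8x2 ≥ 131. Every candidate vertex is excluded by some other constraint, so the feasible region is empty.

infeasible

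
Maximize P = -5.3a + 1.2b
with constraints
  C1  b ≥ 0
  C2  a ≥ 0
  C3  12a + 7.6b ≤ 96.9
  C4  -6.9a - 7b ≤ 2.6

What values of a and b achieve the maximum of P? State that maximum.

At the optimal vertex, a = 0 and 12a + 7.6b = 96.9.
Solving simultaneously gives a = 0, b = 12.75.

a = 0, b = 12.75, maximum P = 15.3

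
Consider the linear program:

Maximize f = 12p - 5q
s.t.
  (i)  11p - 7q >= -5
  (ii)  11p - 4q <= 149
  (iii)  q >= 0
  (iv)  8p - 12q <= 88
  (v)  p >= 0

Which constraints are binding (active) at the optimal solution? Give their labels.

Extreme points and f = 12p - 5q:
  (1063/33, 154/3) → f = 4286/33
  (0, 5/7) → f = -25/7
  (359/25, 56/25) → f = 4028/25
  (11, 0) → f = 132
  (0, 0) → f = 0

The maximum is at (359/25, 56/25). Substituting into each constraint, equality holds for (ii) and (iv); the remaining constraints have slack.

(ii) and (iv)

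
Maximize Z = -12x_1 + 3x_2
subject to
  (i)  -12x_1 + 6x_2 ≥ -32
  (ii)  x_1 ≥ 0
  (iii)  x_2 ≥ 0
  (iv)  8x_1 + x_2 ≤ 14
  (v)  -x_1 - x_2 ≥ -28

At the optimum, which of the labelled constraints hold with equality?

(ii) and (iv)

Corner points and Z = -12x_1 + 3x_2:
  (0, 0) → Z = 0
  (0, 14) → Z = 42
  (7/4, 0) → Z = -21

The maximum is at (0, 14). Substituting into each constraint, equality holds for (ii) and (iv); the remaining constraints have slack.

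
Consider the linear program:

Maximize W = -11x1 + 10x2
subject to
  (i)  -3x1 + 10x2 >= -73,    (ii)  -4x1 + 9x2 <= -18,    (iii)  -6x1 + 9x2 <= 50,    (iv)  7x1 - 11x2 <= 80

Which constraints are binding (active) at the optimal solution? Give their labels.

(i) and (iii)

Vertices and W = -11x1 + 10x2:
  (-1157/33, -196/11) → W = 6847/33
  (-3/37, -271/37) → W = -2677/37
  (-34, -154/9) → W = 1826/9
  (522/19, 194/19) → W = -3802/19

The maximum is at (-1157/33, -196/11). Substituting into each constraint, equality holds for (i) and (iii); the remaining constraints have slack.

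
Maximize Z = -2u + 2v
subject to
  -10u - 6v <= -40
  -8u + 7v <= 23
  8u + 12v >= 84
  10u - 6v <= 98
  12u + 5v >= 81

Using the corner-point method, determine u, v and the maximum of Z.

Vertices and Z = -2u + 2v:
  (412/11, 507/11) → Z = 190/11
  (113/31, 231/31) → Z = 236/31
  (10, 1/3) → Z = -58/3
  (69/13, 45/13) → Z = -48/13

At the optimal vertex, -8u + 7v = 23 and 10u - 6v = 98.
Solving simultaneously gives u = 412/11, v = 507/11.

u = 412/11, v = 507/11, maximum Z = 190/11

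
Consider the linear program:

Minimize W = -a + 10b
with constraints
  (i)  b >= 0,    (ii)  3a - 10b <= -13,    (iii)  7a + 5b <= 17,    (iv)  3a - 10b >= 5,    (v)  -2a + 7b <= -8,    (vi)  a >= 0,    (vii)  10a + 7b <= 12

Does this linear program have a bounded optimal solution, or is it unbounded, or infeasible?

infeasible

Constraints 3a - 10b ≤ -13 and 3a - 10b ≥ 5 have parallel boundaries but demand opposite sides — no point can satisfy both, so the region is empty.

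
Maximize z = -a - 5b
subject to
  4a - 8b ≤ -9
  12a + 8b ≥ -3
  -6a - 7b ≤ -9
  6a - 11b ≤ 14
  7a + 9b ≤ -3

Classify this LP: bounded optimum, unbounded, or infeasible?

infeasible

The boundaries 4a - 8b = -9 and -6a - 7b = -9 meet at (9/76, 45/38), but that point violates 7a + 9b ≤ -3. Every candidate vertex is excluded by some other constraint, so the feasible region is empty.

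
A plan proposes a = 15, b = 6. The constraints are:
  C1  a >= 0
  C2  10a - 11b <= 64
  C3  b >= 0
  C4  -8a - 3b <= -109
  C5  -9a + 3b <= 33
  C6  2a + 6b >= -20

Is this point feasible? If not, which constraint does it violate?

not feasible — violates C2

Constraint C2: 10a - 11b = 84, which is not ≤ 64. All other constraints are satisfied.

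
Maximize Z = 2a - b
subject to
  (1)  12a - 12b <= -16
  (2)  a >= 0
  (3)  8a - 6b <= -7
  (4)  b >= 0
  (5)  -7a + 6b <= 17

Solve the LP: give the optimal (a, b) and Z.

a = 10, b = 29/2, maximum Z = 11/2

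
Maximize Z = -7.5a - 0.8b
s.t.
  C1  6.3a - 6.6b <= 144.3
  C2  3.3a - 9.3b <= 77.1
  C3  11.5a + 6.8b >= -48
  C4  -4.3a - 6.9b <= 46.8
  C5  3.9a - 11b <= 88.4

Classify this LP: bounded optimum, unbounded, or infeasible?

From the feasible point (507/22, 65/484), moving in the direction (-6.8, 11.5) keeps every constraint satisfied while Z increases without bound.

unbounded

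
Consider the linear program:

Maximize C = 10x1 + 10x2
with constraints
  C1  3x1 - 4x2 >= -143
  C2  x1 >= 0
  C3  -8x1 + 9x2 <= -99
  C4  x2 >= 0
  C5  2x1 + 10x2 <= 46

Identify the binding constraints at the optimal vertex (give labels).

C4 and C5

Vertices and C = 10x1 + 10x2:
  (99/8, 0) → C = 495/4
  (702/49, 85/49) → C = 7870/49
  (23, 0) → C = 230

The maximum is at (23, 0). Substituting into each constraint, equality holds for C4 and C5; the remaining constraints have slack.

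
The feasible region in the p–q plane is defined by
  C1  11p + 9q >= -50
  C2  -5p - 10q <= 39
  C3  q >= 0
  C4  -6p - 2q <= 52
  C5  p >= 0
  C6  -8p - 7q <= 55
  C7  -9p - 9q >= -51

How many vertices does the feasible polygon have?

Pairwise boundary intersections that survive every other constraint:
  (0, 0)
  (17/3, 0)
  (0, 17/3)

3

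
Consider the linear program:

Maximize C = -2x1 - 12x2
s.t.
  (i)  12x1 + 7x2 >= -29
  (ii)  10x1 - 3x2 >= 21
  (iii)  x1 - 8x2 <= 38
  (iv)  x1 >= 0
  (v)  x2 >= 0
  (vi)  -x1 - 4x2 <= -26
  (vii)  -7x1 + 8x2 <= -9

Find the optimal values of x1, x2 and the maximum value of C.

x1 = 26, x2 = 0, maximum C = -52

Vertices and C = -2x1 - 12x2:
  (38, 0) → C = -76
  (26, 0) → C = -52
  (61/9, 173/36) → C = -641/9
The feasible region is unbounded (it extends along (8, 1), (8, 7)), but C strictly decreases along every unbounded feasible direction, so there is no improving ray and the maximum is attained at a vertex.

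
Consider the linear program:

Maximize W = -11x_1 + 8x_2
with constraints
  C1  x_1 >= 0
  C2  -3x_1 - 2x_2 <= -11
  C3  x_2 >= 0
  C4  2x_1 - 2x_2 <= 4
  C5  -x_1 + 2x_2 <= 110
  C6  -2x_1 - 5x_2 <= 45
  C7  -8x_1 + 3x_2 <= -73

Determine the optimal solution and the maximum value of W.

Feasible corners and W = -11x_1 + 8x_2:
  (114, 112) → W = -358
  (67/5, 57/5) → W = -281/5
  (476/13, 953/13) → W = 2388/13

The binding constraints are -x_1 + 2x_2 = 110 and -8x_1 + 3x_2 = -73.
Solving simultaneously gives x_1 = 476/13, x_2 = 953/13.

x_1 = 476/13, x_2 = 953/13, maximum W = 2388/13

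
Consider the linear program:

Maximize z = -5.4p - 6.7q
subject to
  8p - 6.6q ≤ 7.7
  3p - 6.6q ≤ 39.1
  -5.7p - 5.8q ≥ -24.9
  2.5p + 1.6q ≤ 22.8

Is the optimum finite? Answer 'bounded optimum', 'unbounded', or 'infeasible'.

unbounded

From the feasible point (-6.28, -2897/330), moving in the direction (-6.6, -3) keeps every constraint satisfied while z increases without bound.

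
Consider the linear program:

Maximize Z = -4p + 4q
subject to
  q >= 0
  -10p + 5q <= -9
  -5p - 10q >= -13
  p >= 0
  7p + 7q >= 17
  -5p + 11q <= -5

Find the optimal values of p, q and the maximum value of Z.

Vertices and Z = -4p + 4q:
  (13/5, 0) → Z = -52/5
  (17/7, 0) → Z = -68/7
  (79/35, 6/35) → Z = -292/35

The optimum lies where -5p - 10q = -13 and 7p + 7q = 17.
Solving simultaneously gives p = 79/35, q = 6/35.

p = 79/35, q = 6/35, maximum Z = -292/35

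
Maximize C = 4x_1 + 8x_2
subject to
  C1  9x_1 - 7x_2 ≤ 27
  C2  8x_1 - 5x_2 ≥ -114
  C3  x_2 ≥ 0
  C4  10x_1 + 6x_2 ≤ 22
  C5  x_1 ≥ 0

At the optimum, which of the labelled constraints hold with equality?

Extreme points and C = 4x_1 + 8x_2:
  (11/5, 0) → C = 44/5
  (0, 0) → C = 0
  (0, 11/3) → C = 88/3

The maximum is at (0, 11/3). Substituting into each constraint, equality holds for C4 and C5; the remaining constraints have slack.

C4 and C5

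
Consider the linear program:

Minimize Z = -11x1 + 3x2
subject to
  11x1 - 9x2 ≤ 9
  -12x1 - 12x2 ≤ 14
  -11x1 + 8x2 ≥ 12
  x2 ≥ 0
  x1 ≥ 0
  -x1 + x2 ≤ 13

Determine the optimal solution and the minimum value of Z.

x1 = 92/3, x2 = 131/3, minimum Z = -619/3

Vertices and Z = -11x1 + 3x2:
  (0, 3/2) → Z = 9/2
  (92/3, 131/3) → Z = -619/3
  (0, 13) → Z = 39

The binding constraints are -11x1 + 8x2 = 12 and -x1 + x2 = 13.
Solving simultaneously gives x1 = 92/3, x2 = 131/3.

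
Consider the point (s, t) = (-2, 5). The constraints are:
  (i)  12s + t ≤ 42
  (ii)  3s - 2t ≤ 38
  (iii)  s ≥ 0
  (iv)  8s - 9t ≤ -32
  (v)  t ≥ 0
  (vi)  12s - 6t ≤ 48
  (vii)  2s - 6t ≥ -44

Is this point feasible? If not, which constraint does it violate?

not feasible — violates (iii)

Constraint (iii): s = -2, which is not ≥ 0. All other constraints are satisfied.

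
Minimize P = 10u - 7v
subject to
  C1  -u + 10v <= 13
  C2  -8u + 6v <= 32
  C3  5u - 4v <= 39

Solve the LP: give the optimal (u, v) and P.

u = -181, v = -236, minimum P = -158

Extreme points and P = 10u - 7v:
  (-121/37, 36/37) → P = -1462/37
  (221/23, 52/23) → P = 1846/23
  (-181, -236) → P = -158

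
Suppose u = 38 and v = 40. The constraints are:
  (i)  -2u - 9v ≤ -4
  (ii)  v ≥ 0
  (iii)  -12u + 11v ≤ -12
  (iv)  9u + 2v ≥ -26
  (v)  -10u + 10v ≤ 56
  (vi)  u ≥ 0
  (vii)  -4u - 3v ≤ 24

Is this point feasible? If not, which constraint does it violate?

feasible

(i): -436 ≤ -4 ✓
(ii): 40 ≥ 0 ✓
(iii): -16 ≤ -12 ✓
(iv): 422 ≥ -26 ✓
(v): 20 ≤ 56 ✓
(vi): 38 ≥ 0 ✓
(vii): -272 ≤ 24 ✓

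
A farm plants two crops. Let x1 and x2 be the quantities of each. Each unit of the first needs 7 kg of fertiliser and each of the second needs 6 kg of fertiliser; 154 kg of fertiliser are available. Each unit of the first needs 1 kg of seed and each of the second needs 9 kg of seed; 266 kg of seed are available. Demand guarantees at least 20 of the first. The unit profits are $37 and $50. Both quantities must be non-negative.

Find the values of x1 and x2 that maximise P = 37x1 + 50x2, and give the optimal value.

x1 = 20, x2 = 7/3, maximum P = 2570/3

Corner points and P = 37x1 + 50x2:
  (22, 0) → P = 814
  (20, 0) → P = 740
  (20, 7/3) → P = 2570/3

The optimum lies where 7x1 + 6x2 = 154 and x1 = 20.
Solving simultaneously gives x1 = 20, x2 = 7/3.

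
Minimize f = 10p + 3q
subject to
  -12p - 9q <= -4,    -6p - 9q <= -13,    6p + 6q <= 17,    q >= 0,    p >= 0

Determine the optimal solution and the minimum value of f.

Corner points and f = 10p + 3q:
  (13/6, 0) → f = 65/3
  (0, 13/9) → f = 13/3
  (17/6, 0) → f = 85/3
  (0, 17/6) → f = 17/2

The optimum lies where -6p - 9q = -13 and p = 0.
Solving simultaneously gives p = 0, q = 13/9.

p = 0, q = 13/9, minimum f = 13/3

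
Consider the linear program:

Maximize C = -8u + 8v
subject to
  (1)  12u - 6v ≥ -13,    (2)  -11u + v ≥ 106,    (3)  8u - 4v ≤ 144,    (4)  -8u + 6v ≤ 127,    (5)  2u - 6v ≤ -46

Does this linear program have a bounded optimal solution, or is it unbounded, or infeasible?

infeasible

The boundaries 12u - 6v = -13 and -11u + v = 106 meet at (-623/54, -1129/54), but that point violates 2u - 6v ≤ -46. Every candidate vertex is excluded by some other constraint, so the feasible region is empty.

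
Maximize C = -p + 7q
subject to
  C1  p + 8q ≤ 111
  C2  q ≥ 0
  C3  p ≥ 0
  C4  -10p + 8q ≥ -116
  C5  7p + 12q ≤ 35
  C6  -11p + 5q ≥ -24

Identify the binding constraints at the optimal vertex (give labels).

Extreme points and C = -p + 7q:
  (0, 0) → C = 0
  (24/11, 0) → C = -24/11
  (0, 35/12) → C = 245/12
  (463/167, 217/167) → C = 1056/167

The maximum is at (0, 35/12). Substituting into each constraint, equality holds for C3 and C5; the remaining constraints have slack.

C3 and C5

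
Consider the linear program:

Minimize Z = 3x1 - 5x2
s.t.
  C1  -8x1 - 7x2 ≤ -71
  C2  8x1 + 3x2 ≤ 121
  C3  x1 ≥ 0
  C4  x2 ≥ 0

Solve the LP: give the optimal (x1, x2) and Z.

x1 = 0, x2 = 121/3, minimum Z = -605/3

Vertices and Z = 3x1 - 5x2:
  (0, 71/7) → Z = -355/7
  (71/8, 0) → Z = 213/8
  (0, 121/3) → Z = -605/3
  (121/8, 0) → Z = 363/8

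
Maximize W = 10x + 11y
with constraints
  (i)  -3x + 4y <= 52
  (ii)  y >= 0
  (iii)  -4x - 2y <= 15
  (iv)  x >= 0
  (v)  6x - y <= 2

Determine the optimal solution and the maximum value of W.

Corner points and W = 10x + 11y:
  (0, 13) → W = 143
  (20/7, 106/7) → W = 1366/7
  (0, 0) → W = 0
  (1/3, 0) → W = 10/3

The optimum lies where -3x + 4y = 52 and 6x - y = 2.
Solving simultaneously gives x = 20/7, y = 106/7.

x = 20/7, y = 106/7, maximum W = 1366/7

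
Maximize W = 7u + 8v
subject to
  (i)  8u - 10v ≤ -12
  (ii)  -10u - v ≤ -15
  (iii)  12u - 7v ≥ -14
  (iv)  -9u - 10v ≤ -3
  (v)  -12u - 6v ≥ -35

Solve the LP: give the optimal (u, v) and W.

Corner points and W = 7u + 8v:
  (23/18, 20/9) → W = 481/18
  (139/84, 53/21) → W = 2669/84
  (55/48, 85/24) → W = 1745/48

At the optimal vertex, -10u - v = -15 and -12u - 6v = -35.
Solving simultaneously gives u = 55/48, v = 85/24.

u = 55/48, v = 85/24, maximum W = 1745/48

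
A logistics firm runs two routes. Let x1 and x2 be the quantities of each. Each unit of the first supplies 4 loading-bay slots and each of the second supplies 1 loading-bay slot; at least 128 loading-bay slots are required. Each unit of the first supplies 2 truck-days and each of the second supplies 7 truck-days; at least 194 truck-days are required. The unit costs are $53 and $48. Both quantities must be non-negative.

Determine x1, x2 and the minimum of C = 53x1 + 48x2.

x1 = 27, x2 = 20, minimum C = 2391

Vertices and C = 53x1 + 48x2:
  (0, 128) → C = 6144
  (97, 0) → C = 5141
  (27, 20) → C = 2391
The feasible region is unbounded (it extends along (0, 1), (1, 0)), but C strictly increases along every unbounded feasible direction, so there is no improving ray and the minimum is attained at a vertex.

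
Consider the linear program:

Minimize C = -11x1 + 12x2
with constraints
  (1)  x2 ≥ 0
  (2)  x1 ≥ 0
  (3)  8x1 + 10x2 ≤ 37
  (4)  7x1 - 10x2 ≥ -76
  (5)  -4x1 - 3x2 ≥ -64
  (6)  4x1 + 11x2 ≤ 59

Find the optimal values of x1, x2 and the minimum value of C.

At the optimal vertex, x2 = 0 and 8x1 + 10x2 = 37.
Solving simultaneously gives x1 = 37/8, x2 = 0.

x1 = 37/8, x2 = 0, minimum C = -407/8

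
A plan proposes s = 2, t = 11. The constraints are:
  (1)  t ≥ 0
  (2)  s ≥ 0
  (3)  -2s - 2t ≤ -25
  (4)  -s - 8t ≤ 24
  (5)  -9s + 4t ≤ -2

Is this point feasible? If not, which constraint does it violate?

not feasible — violates (5)

Constraint (5): -9s + 4t = 26, which is not ≤ -2. All other constraints are satisfied.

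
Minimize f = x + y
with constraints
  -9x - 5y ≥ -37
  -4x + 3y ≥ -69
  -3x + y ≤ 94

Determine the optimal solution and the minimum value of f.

x = -351/5, y = -583/5, minimum f = -934/5

Corner points and f = x + y:
  (456/47, -473/47) → f = -17/47
  (-433/24, 319/8) → f = 131/6
  (-351/5, -583/5) → f = -934/5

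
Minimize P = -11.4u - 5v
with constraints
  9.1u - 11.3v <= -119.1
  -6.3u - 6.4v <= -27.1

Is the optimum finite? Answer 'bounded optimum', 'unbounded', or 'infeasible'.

unbounded

From the feasible point (-45601/12943, 14242/1849), moving in the direction (11.3, 9.1) keeps every constraint satisfied while P decreases without bound.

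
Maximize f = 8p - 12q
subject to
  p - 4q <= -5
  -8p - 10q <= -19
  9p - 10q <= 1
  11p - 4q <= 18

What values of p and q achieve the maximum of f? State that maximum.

p = 27/13, q = 23/13, maximum f = -60/13

Extreme points and f = 8p - 12q:
  (13/21, 59/42) → f = -250/21
  (27/13, 23/13) → f = -60/13
  (88/37, 151/74) → f = -202/37
The feasible region is unbounded (it extends along (4, 11), (-5, 4)), but f strictly decreases along every unbounded feasible direction, so there is no improving ray and the maximum is attained at a vertex.

At the optimal vertex, p - 4q = -5 and 9p - 10q = 1.
Solving simultaneously gives p = 27/13, q = 23/13.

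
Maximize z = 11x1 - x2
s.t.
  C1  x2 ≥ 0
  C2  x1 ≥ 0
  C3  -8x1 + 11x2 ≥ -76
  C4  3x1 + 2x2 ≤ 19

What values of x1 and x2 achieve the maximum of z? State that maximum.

x1 = 19/3, x2 = 0, maximum z = 209/3

Vertices and z = 11x1 - x2:
  (0, 0) → z = 0
  (19/3, 0) → z = 209/3
  (0, 19/2) → z = -19/2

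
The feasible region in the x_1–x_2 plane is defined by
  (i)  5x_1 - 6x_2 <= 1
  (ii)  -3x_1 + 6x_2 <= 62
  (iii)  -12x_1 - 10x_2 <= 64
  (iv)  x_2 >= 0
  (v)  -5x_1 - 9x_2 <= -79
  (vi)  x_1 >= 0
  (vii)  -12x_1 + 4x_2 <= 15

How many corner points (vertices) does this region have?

4

The feasible vertices (each the meet of two boundaries and inside every other half-plane) are:
  (63/2, 313/12)
  (161/25, 26/5)
  (79/30, 233/20)
  (181/128, 1023/128)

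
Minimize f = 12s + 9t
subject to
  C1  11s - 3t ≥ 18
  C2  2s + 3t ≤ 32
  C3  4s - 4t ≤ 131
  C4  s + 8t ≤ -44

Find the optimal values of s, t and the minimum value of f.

Corner points and f = 12s + 9t:
  (-321/32, -1369/32) → f = -16173/32
  (12/91, -502/91) → f = -4374/91
  (218/9, -307/36) → f = 2567/12

At the optimal vertex, 11s - 3t = 18 and 4s - 4t = 131.
Solving simultaneously gives s = -321/32, t = -1369/32.

s = -321/32, t = -1369/32, minimum f = -16173/32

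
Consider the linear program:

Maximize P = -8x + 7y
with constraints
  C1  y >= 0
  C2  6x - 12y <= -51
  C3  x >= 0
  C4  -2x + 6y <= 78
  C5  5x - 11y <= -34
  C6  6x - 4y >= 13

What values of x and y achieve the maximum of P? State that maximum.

x = 195/14, y = 247/14, maximum P = 169/14

Feasible corners and P = -8x + 7y:
  (105/2, 61/2) → P = -413/2
  (15/2, 8) → P = -4
  (195/14, 247/14) → P = 169/14

The optimum lies where -2x + 6y = 78 and 6x - 4y = 13.
Solving simultaneously gives x = 195/14, y = 247/14.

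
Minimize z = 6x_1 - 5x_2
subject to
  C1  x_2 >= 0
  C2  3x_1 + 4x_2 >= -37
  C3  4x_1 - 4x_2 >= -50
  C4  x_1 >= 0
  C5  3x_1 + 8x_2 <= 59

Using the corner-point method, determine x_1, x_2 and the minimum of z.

x_1 = 0, x_2 = 59/8, minimum z = -295/8

Corner points and z = 6x_1 - 5x_2:
  (0, 0) → z = 0
  (59/3, 0) → z = 118
  (0, 59/8) → z = -295/8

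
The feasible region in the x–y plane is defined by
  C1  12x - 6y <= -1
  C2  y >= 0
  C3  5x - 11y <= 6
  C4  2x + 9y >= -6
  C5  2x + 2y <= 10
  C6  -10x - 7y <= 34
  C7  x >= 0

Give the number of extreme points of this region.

3

Of the 21 pairwise boundary intersections, those satisfying every inequality are:
  (29/18, 61/18)
  (0, 1/6)
  (0, 5)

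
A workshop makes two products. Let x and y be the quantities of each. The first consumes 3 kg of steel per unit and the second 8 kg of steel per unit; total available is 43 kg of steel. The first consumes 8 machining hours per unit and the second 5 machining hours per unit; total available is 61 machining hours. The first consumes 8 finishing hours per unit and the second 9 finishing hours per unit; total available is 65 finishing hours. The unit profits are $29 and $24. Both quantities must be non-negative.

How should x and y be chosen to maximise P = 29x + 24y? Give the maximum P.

Extreme points and P = 29x + 24y:
  (0, 0) → P = 0
  (0, 43/8) → P = 129
  (61/8, 0) → P = 1769/8
  (133/37, 149/37) → P = 7433/37
  (7, 1) → P = 227

The optimum lies where 8x + 5y = 61 and 8x + 9y = 65.
Solving simultaneously gives x = 7, y = 1.

x = 7, y = 1, maximum P = 227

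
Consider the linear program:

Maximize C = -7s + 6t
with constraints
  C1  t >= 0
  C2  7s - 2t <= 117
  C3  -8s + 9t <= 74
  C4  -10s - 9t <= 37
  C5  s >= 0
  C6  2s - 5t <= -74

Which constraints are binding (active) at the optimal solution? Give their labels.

Extreme points and C = -7s + 6t:
  (1201/47, 1454/47) → C = 317/47
  (733/31, 752/31) → C = -619/31
  (148/11, 222/11) → C = 296/11

The maximum is at (148/11, 222/11). Substituting into each constraint, equality holds for C3 and C6; the remaining constraints have slack.

C3 and C6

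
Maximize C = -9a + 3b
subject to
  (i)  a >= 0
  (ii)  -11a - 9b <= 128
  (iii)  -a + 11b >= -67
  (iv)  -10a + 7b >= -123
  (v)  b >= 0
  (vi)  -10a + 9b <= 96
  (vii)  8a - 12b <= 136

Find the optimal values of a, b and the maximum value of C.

Corner points and C = -9a + 3b:
  (0, 0) → C = 0
  (0, 32/3) → C = 32
  (123/10, 0) → C = -1107/10
  (1779/20, 219/2) → C = -9441/20

The optimum lies where a = 0 and -10a + 9b = 96.
Solving simultaneously gives a = 0, b = 32/3.

a = 0, b = 32/3, maximum C = 32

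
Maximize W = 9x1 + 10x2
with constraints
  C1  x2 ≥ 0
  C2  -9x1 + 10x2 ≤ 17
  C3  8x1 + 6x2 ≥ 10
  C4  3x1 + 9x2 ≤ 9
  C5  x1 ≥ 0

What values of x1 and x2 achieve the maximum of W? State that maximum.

Feasible corners and W = 9x1 + 10x2:
  (5/4, 0) → W = 45/4
  (3, 0) → W = 27
  (2/3, 7/9) → W = 124/9

x1 = 3, x2 = 0, maximum W = 27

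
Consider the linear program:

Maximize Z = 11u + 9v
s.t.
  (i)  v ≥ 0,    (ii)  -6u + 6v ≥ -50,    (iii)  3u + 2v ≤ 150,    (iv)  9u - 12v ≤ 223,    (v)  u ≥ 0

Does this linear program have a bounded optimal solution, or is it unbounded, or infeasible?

bounded optimum

Feasible corners and Z = 11u + 9v:
  (25/3, 0) → Z = 275/3
  (0, 0) → Z = 0
  (100/3, 25) → Z = 1775/3
  (0, 75) → Z = 675
The feasible region has finitely many vertices and no improving ray; the maximum is 675 at (0, 75).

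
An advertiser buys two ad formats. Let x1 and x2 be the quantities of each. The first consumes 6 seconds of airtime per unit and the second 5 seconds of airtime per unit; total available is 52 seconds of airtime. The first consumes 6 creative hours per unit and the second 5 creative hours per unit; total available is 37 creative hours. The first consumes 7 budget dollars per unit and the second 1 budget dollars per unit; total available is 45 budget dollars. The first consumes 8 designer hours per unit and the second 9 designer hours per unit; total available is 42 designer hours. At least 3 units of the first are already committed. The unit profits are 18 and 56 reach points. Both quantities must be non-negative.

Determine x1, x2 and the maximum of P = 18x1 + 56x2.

x1 = 3, x2 = 2, maximum P = 166

Extreme points and P = 18x1 + 56x2:
  (21/4, 0) → P = 189/2
  (3, 0) → P = 54
  (3, 2) → P = 166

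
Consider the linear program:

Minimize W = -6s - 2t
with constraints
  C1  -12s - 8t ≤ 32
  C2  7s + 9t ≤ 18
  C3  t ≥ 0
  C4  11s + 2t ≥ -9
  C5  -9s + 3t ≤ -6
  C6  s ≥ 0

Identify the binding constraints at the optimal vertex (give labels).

Vertices and W = -6s - 2t:
  (18/7, 0) → W = -108/7
  (18/17, 20/17) → W = -148/17
  (2/3, 0) → W = -4

The minimum is at (18/7, 0). Substituting into each constraint, equality holds for C2 and C3; the remaining constraints have slack.

C2 and C3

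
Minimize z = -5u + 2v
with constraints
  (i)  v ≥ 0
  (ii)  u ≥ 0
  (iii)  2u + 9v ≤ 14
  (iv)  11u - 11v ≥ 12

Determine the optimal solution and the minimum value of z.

Extreme points and z = -5u + 2v:
  (7, 0) → z = -35
  (12/11, 0) → z = -60/11
  (262/121, 130/121) → z = -1050/121

u = 7, v = 0, minimum z = -35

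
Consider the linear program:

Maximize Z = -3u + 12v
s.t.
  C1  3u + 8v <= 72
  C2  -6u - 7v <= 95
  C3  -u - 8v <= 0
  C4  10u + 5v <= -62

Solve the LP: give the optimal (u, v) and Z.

Feasible corners and Z = -3u + 12v:
  (-1264/27, 239/9) → Z = 4132/9
  (-856/65, 906/65) → Z = 2688/13
  (-760/41, 95/41) → Z = 3420/41
  (-496/75, 62/75) → Z = 744/25

The binding constraints are 3u + 8v = 72 and -6u - 7v = 95.
Solving simultaneously gives u = -1264/27, v = 239/9.

u = -1264/27, v = 239/9, maximum Z = 4132/9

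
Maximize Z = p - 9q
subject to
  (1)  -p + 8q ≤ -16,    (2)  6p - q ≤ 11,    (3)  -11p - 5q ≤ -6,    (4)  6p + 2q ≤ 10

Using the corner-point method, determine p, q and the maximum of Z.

p = 61/41, q = -85/41, maximum Z = 826/41

At the optimal vertex, 6p - q = 11 and -11p - 5q = -6.
Solving simultaneously gives p = 61/41, q = -85/41.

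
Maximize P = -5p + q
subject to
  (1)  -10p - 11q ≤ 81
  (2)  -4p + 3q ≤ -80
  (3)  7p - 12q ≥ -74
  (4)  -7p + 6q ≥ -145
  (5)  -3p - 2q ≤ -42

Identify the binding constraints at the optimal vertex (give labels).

Feasible corners and P = -5p + q:
  (394/9, 856/27) → P = -5054/27
  (286/17, -72/17) → P = -1502/17
  (52, 73/2) → P = -447/2
  (271/16, -141/32) → P = -2851/32

The maximum is at (286/17, -72/17). Substituting into each constraint, equality holds for (2) and (5); the remaining constraints have slack.

(2) and (5)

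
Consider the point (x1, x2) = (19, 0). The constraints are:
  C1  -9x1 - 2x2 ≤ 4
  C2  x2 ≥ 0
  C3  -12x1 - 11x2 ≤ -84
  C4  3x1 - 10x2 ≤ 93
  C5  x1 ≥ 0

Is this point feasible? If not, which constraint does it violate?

C1: -171 ≤ 4 ✓
C2: 0 ≥ 0 ✓
C3: -228 ≤ -84 ✓
C4: 57 ≤ 93 ✓
C5: 19 ≥ 0 ✓

feasible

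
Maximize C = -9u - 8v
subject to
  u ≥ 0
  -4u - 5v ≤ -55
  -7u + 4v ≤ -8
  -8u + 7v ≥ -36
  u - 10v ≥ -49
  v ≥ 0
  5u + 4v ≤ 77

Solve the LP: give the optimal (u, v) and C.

u = 61/9, v = 251/45, maximum C = -4753/45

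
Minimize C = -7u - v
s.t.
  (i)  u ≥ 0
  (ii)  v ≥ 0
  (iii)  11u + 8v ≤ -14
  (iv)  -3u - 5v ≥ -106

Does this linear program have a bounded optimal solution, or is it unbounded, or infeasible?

infeasible

The boundaries u = 0 and v = 0 meet at (0, 0), but that point violates 11u + 8v ≤ -14. Every candidate vertex is excluded by some other constraint, so the feasible region is empty.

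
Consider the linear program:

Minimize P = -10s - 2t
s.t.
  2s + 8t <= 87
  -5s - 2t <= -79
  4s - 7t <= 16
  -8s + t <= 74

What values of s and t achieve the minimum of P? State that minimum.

s = 737/46, t = 158/23, minimum P = -4001/23

Extreme points and P = -10s - 2t:
  (229/18, 277/36) → P = -2567/18
  (737/46, 158/23) → P = -4001/23
  (585/43, 236/43) → P = -6322/43

The optimum lies where 2s + 8t = 87 and 4s - 7t = 16.
Solving simultaneously gives s = 737/46, t = 158/23.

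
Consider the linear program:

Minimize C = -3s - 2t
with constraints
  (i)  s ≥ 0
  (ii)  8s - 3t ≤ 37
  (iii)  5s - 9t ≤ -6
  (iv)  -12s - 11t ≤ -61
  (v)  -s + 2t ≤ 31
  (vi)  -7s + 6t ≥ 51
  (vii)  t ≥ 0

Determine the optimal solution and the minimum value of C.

Extreme points and C = -3s - 2t:
  (0, 31/2) → C = -31
  (0, 17/2) → C = -17
  (21/2, 83/4) → C = -73

At the optimal vertex, -s + 2t = 31 and -7s + 6t = 51.
Solving simultaneously gives s = 21/2, t = 83/4.

s = 21/2, t = 83/4, minimum C = -73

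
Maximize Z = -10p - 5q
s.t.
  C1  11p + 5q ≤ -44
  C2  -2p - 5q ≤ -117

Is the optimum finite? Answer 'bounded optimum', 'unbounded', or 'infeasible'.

From the feasible point (-161/9, 275/9), moving in the direction (-5, 2) keeps every constraint satisfied while Z increases without bound.

unbounded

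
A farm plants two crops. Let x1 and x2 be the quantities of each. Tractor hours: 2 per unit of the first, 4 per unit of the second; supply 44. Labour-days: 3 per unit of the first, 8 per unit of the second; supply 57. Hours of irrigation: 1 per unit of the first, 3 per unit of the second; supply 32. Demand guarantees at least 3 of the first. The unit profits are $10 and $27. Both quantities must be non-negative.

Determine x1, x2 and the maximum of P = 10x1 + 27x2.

Vertices and P = 10x1 + 27x2:
  (19, 0) → P = 190
  (3, 0) → P = 30
  (3, 6) → P = 192

At the optimal vertex, 3x1 + 8x2 = 57 and x1 = 3.
Solving simultaneously gives x1 = 3, x2 = 6.

x1 = 3, x2 = 6, maximum P = 192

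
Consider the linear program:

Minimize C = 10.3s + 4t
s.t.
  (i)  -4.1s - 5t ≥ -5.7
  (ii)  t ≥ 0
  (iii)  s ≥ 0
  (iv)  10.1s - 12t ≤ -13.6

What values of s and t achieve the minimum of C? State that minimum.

s = 0, t = 17/15, minimum C = 68/15

Vertices and C = 10.3s + 4t:
  (0, 57/50) → C = 114/25
  (4/997, 11333/9970) → C = 22872/4985
  (0, 17/15) → C = 68/15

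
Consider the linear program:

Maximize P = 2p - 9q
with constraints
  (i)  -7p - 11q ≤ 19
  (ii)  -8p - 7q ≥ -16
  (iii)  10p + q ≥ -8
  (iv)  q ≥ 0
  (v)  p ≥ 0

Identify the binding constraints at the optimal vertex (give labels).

Feasible corners and P = 2p - 9q:
  (2, 0) → P = 4
  (0, 16/7) → P = -144/7
  (0, 0) → P = 0

The maximum is at (2, 0). Substituting into each constraint, equality holds for (ii) and (iv); the remaining constraints have slack.

(ii) and (iv)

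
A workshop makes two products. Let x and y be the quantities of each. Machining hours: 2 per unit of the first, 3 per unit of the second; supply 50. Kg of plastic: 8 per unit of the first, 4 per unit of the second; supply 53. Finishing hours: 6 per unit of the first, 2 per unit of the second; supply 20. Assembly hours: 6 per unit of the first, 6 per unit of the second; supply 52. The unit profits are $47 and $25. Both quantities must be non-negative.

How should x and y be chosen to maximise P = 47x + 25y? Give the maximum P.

x = 2/3, y = 8, maximum P = 694/3

Corner points and P = 47x + 25y:
  (0, 0) → P = 0
  (0, 26/3) → P = 650/3
  (10/3, 0) → P = 470/3
  (2/3, 8) → P = 694/3

The optimum lies where 6x + 2y = 20 and 6x + 6y = 52.
Solving simultaneously gives x = 2/3, y = 8.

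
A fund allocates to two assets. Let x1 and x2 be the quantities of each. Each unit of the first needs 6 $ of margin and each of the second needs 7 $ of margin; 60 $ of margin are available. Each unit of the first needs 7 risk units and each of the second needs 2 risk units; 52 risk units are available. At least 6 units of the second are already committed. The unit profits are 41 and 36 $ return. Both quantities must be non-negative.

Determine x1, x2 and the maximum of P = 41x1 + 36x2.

At the optimal vertex, 6x1 + 7x2 = 60 and x2 = 6.
Solving simultaneously gives x1 = 3, x2 = 6.

x1 = 3, x2 = 6, maximum P = 339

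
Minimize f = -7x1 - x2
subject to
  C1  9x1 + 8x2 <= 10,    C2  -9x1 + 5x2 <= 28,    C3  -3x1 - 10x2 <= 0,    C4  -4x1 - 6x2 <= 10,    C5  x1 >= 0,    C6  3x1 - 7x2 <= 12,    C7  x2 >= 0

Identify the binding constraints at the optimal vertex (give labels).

Corner points and f = -7x1 - x2:
  (0, 5/4) → f = -5/4
  (10/9, 0) → f = -70/9
  (0, 0) → f = 0

The minimum is at (10/9, 0). Substituting into each constraint, equality holds for C1 and C7; the remaining constraints have slack.

C1 and C7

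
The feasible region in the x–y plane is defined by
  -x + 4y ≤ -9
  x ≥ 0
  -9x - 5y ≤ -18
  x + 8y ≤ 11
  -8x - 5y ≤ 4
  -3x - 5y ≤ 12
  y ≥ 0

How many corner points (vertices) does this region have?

3

Pairwise boundary intersections that survive every other constraint:
  (29/3, 1/6)
  (9, 0)
  (11, 0)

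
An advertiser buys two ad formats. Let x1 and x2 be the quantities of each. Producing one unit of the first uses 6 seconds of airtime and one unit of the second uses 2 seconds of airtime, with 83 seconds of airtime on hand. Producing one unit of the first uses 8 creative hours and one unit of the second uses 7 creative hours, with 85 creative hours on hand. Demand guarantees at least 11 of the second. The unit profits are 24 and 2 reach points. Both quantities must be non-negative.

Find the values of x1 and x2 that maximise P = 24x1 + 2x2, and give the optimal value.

Feasible corners and P = 24x1 + 2x2:
  (0, 85/7) → P = 170/7
  (0, 11) → P = 22
  (1, 11) → P = 46

The binding constraints are 8x1 + 7x2 = 85 and x2 = 11.
Solving simultaneously gives x1 = 1, x2 = 11.

x1 = 1, x2 = 11, maximum P = 46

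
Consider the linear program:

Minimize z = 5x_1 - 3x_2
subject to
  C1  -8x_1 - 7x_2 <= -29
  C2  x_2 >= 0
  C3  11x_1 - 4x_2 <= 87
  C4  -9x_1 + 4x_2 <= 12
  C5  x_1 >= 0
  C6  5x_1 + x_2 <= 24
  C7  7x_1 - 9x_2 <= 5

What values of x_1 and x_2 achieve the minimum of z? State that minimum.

x_1 = 84/29, x_2 = 276/29, minimum z = -408/29

Corner points and z = 5x_1 - 3x_2:
  (32/95, 357/95) → z = -911/95
  (296/121, 163/121) → z = 991/121
  (84/29, 276/29) → z = -408/29
  (17/4, 11/4) → z = 13

The binding constraints are -9x_1 + 4x_2 = 12 and 5x_1 + x_2 = 24.
Solving simultaneously gives x_1 = 84/29, x_2 = 276/29.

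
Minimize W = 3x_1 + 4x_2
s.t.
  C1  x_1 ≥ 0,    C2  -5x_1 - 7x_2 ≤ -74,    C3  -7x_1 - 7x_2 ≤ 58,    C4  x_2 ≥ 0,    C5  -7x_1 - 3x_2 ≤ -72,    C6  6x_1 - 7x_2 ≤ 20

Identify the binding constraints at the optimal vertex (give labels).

C2 and C5

Vertices and W = 3x_1 + 4x_2:
  (0, 24) → W = 96
  (141/17, 79/17) → W = 739/17
  (94/11, 344/77) → W = 3350/77
The feasible region is unbounded (it extends along (0, 1), (7, 6)), but W strictly increases along every unbounded feasible direction, so there is no improving ray and the minimum is attained at a vertex.

The minimum is at (141/17, 79/17). Substituting into each constraint, equality holds for C2 and C5; the remaining constraints have slack.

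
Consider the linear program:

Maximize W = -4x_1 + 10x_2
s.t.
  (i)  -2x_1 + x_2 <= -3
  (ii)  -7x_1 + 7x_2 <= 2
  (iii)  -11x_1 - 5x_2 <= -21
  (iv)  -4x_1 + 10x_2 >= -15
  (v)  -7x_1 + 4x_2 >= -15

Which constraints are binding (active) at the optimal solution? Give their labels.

Feasible corners and W = -4x_1 + 10x_2:
  (23/7, 25/7) → W = 158/7
  (12/7, 3/7) → W = -18/7
  (113/21, 17/3) → W = 246/7
  (159/79, -18/79) → W = -816/79

The maximum is at (113/21, 17/3). Substituting into each constraint, equality holds for (ii) and (v); the remaining constraints have slack.

(ii) and (v)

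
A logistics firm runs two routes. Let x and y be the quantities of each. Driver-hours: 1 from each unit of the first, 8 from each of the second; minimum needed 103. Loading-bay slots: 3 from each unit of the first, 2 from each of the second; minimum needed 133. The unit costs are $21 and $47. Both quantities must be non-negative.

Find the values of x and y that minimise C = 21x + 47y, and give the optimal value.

Extreme points and C = 21x + 47y:
  (0, 133/2) → C = 6251/2
  (103, 0) → C = 2163
  (39, 8) → C = 1195
The feasible region is unbounded (it extends along (0, 1), (1, 0)), but C strictly increases along every unbounded feasible direction, so there is no improving ray and the minimum is attained at a vertex.

The binding constraints are x + 8y = 103 and 3x + 2y = 133.
Solving simultaneously gives x = 39, y = 8.

x = 39, y = 8, minimum C = 1195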